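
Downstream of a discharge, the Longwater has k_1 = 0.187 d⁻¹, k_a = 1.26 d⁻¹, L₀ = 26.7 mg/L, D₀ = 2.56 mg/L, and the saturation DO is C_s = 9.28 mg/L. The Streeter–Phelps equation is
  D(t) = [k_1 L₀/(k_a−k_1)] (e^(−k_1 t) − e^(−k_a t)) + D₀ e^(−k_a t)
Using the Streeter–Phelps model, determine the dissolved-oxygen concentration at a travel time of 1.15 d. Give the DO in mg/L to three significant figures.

DO ≈ 6.02 mg/L

k_1 L₀/(k_a−k_1) = 0.187×26.7/(1.26−0.187) = 4.993/1.073 = 4.653 mg/L.
e^(−k_1 t) = e^(−0.187×1.150) = 0.8065; e^(−k_a t) = e^(−1.26×1.150) = 0.2348.
D = 4.653 × (0.8065 − 0.2348) + 2.56 × 0.2348 = 2.660 + 0.6011 = 3.261 mg/L.
DO = C_s − D = 9.28 − 3.261 = 6.019 mg/L.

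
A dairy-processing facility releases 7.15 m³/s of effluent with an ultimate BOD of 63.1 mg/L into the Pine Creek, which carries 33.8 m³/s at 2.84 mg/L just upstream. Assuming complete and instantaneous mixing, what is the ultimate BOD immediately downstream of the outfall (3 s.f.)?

13.4 mg/L

Flow-weighted mixing: C = (Q_r C_r + Q_w C_w)/(Q_r + Q_w)
= (33.8×2.84 + 7.15×63.1)/(33.8 + 7.15) = 547.2/40.95 = 13.36 mg/L.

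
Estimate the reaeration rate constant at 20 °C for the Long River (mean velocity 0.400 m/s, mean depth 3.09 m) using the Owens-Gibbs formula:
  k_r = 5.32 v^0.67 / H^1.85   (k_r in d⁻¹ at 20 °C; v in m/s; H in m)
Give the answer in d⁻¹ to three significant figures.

k_r = 5.32 × 0.400^0.67 / 3.09^1.85 = 5.32 × 0.5412 / 8.062 = 0.3572 d⁻¹.

k_r ≈ 0.357 d⁻¹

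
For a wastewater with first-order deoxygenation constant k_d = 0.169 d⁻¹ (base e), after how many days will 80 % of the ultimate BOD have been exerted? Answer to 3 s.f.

y/L₀ = 1 − e^(−k_d t) = 0.80 ⇒ e^(−k_d t) = 0.200
t = −ln(0.200) / 0.169 = 1.609 / 0.169 = 9.523 d.

t ≈ 9.52 d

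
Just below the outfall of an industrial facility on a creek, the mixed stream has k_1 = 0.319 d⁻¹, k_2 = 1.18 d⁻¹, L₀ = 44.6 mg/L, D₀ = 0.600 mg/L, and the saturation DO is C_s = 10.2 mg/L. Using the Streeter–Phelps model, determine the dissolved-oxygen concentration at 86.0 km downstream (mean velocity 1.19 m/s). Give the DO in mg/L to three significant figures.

DO ≈ 3.48 mg/L

Travel time t = x/v = 86.0 km / (1.19 m/s) = 86000 m / 1.19 m/s = 72270 s = 0.8364 d.
k_1 L₀/(k_2−k_1) = 0.319×44.6/(1.18−0.319) = 14.23/0.8610 = 16.52 mg/L.
e^(−k_1 t) = e^(−0.319×0.8364) = 0.7658; e^(−k_2 t) = e^(−1.18×0.8364) = 0.3727.
D = 16.52 × (0.7658 − 0.3727) + 0.600 × 0.3727 = 6.496 + 0.2236 = 6.720 mg/L.
DO = C_s − D = 10.2 − 6.720 = 3.480 mg/L.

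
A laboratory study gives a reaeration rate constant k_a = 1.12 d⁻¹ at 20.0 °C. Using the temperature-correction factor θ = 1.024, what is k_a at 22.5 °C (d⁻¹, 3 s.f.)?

k_a ≈ 1.19 d⁻¹

k_a(T₂) = k_a(T₁) · θ^(T₂−T₁) = 1.12 × 1.024^(22.5−20.0)
= 1.12 × 1.024^2.50 = 1.12 × 1.061 = 1.188 d⁻¹.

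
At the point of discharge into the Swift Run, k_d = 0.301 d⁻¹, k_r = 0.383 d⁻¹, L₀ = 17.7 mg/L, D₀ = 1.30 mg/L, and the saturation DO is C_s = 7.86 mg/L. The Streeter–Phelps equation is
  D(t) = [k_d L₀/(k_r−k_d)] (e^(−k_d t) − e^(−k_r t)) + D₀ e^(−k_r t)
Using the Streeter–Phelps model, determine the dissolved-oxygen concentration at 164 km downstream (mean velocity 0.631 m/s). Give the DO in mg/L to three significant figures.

DO ≈ 1.71 mg/L

Travel time t = x/v = 164 km / (0.631 m/s) = 164000 m / 0.631 m/s = 259900 s = 3.008 d.
k_d L₀/(k_r−k_d) = 0.301×17.7/(0.383−0.301) = 5.328/0.08200 = 64.97 mg/L.
e^(−k_d t) = e^(−0.301×3.008) = 0.4044; e^(−k_r t) = e^(−0.383×3.008) = 0.3160.
D = 64.97 × (0.4044 − 0.3160) + 1.30 × 0.3160 = 5.743 + 0.4108 = 6.154 mg/L.
DO = C_s − D = 7.86 − 6.154 = 1.706 mg/L.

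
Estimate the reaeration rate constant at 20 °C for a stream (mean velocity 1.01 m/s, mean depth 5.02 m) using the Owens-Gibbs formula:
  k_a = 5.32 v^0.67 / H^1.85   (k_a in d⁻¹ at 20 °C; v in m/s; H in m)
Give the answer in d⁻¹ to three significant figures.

k_a ≈ 0.271 d⁻¹

k_a = 5.32 × 1.01^0.67 / 5.02^1.85 = 5.32 × 1.007 / 19.78 = 0.2707 d⁻¹.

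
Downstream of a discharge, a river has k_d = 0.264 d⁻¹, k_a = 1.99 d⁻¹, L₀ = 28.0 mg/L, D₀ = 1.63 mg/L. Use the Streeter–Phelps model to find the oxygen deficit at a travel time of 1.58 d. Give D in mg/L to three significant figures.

k_d L₀/(k_a−k_d) = 0.264×28.0/(1.99−0.264) = 7.392/1.726 = 4.283 mg/L.
e^(−k_d t) = e^(−0.264×1.580) = 0.6589; e^(−k_a t) = e^(−1.99×1.580) = 0.04310.
D = 4.283 × (0.6589 − 0.04310) + 1.63 × 0.04310 = 2.637 + 0.07026 = 2.708 mg/L.

D ≈ 2.71 mg/L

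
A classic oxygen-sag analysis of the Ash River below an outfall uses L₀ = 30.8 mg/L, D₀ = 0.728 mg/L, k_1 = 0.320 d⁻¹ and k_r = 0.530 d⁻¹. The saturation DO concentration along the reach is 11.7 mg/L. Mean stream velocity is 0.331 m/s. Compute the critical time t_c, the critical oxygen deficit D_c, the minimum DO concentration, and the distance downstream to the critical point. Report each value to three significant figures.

t_c ≈ 2.33 d; D_c ≈ 8.83 mg/L; min DO ≈ 2.87 mg/L; x_c ≈ 66.6 km

With k_r/k_1 = 1.656 and 1 − D₀(k_r−k_1)/(k_1 L₀) = 0.9845,
t_c = ln(1.656 × 0.9845) / (0.530 − 0.320) = ln(1.631) / 0.2100 = 0.4889/0.2100 = 2.328 d.
D_c = (k_1/k_r) L₀ e^(−k_1 t_c) = (0.320/0.530) × 30.8 × e^(−0.320×2.328) = 0.6038 × 30.8 × 0.4747 = 8.828 mg/L.
Minimum DO = C_s − D_c = 11.7 − 8.828 = 2.872 mg/L.
x_c = v t_c = 0.331 m/s × 2.328 d × 86400 s/d = 66580 m ≈ 66.6 km.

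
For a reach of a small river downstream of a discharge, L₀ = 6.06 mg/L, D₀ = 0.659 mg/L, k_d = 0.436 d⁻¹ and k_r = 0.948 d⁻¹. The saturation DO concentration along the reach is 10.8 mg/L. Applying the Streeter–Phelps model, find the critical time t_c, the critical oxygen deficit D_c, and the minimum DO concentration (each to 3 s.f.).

t_c ≈ 1.25 d; D_c ≈ 1.62 mg/L; min DO ≈ 9.18 mg/L

With k_r/k_d = 2.174 and 1 − D₀(k_r−k_d)/(k_d L₀) = 0.8723,
t_c = ln(2.174 × 0.8723) / (0.948 − 0.436) = ln(1.897) / 0.5120 = 0.6401/0.5120 = 1.250 d.
D_c = (k_d/k_r) L₀ e^(−k_d t_c) = (0.436/0.948) × 6.06 × e^(−0.436×1.250) = 0.4599 × 6.06 × 0.5798 = 1.616 mg/L.
Minimum DO = C_s − D_c = 10.8 − 1.616 = 9.184 mg/L.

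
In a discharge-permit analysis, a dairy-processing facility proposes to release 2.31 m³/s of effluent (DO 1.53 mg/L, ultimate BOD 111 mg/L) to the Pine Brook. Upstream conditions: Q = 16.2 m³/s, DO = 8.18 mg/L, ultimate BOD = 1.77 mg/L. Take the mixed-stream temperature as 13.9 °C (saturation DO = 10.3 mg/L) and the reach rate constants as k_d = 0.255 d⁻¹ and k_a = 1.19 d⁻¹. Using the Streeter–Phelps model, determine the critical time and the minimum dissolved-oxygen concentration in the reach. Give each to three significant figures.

Mixed DO = (16.2×8.18 + 2.31×1.53)/(16.2+2.31) = 136.1/18.51 = 7.350 mg/L.
Mixed L₀ = (16.2×1.77 + 2.31×111)/(18.51) = 285.1/18.51 = 15.40 mg/L.
Initial deficit D₀ = C_s − DO₀ = 10.3 − 7.350 = 2.950 mg/L.
t_c = (1/0.9350) ln[(1.19/0.255)(1 − 2.950×0.9350/(0.255×15.40))] = 1.070 × ln(1.389) = 0.3517 d.
D_c = (0.255/1.19) × 15.40 × e^(−0.255×0.3517) = 0.2143 × 15.40 × 0.9142 = 3.017 mg/L.
Minimum DO = 10.3 − 3.017 = 7.283 mg/L.

t_c ≈ 0.352 d; minimum DO ≈ 7.28 mg/L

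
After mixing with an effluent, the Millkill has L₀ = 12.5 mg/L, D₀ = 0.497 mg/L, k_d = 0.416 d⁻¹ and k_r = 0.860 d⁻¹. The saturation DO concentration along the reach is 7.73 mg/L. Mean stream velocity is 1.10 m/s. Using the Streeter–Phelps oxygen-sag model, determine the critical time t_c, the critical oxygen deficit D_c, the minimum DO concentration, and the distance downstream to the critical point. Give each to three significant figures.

t_c = [1/(k_r−k_d)] ln[(k_r/k_d)(1 − D₀(k_r−k_d)/(k_d L₀))]
= [1/(0.860−0.416)] ln[(0.860/0.416)(1 − 0.497×0.4440/(0.416×12.5))]
= (1/0.4440) ln[2.067 × 0.9576] = 2.252 × ln(1.980) = 2.252 × 0.6829 = 1.538 d.
L(t_c) = L₀ e^(−k_d t_c) = 12.5 × 0.5274 = 6.592 mg/L, and at the critical point k_r D_c = k_d L, so D_c = (0.416/0.860) × 6.592 = 3.189 mg/L.
Minimum DO = C_s − D_c = 7.73 − 3.189 = 4.541 mg/L.
x_c = v t_c = 1.10 m/s × 1.538 d × 86400 s/d = 146200 m ≈ 146 km.

t_c ≈ 1.54 d; D_c ≈ 3.19 mg/L; min DO ≈ 4.54 mg/L; x_c ≈ 146 km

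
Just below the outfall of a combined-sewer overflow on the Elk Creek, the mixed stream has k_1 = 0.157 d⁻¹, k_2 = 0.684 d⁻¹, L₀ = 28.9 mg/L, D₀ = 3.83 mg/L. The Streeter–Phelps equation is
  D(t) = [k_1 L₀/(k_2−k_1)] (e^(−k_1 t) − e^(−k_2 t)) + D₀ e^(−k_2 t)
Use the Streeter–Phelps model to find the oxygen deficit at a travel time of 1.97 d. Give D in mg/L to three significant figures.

D ≈ 5.08 mg/L

k_1 L₀/(k_2−k_1) = 0.157×28.9/(0.684−0.157) = 4.537/0.5270 = 8.610 mg/L.
e^(−k_1 t) = e^(−0.157×1.970) = 0.7340; e^(−k_2 t) = e^(−0.684×1.970) = 0.2599.
D = 8.610 × (0.7340 − 0.2599) + 3.83 × 0.2599 = 4.082 + 0.9954 = 5.077 mg/L.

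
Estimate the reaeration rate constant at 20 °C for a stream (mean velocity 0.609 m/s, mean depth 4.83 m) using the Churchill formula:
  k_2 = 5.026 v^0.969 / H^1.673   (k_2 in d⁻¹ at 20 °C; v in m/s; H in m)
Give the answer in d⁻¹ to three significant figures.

k_2 ≈ 0.223 d⁻¹

k_2 = 5.026 × 0.609^0.969 / 4.83^1.673 = 5.026 × 0.6184 / 13.94 = 0.2230 d⁻¹.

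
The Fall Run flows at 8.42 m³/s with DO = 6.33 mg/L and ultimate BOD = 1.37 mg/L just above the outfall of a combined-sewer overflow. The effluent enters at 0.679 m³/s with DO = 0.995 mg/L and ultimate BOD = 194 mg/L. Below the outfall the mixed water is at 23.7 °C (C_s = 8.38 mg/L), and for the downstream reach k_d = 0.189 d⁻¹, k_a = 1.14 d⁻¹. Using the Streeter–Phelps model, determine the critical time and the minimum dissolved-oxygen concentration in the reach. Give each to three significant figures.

t_c ≈ 0.286 d; minimum DO ≈ 5.91 mg/L

Mixed DO = (8.42×6.33 + 0.679×0.995)/(8.42+0.679) = 53.97/9.099 = 5.932 mg/L.
Mixed L₀ = (8.42×1.37 + 0.679×194)/(9.099) = 143.3/9.099 = 15.74 mg/L.
Initial deficit D₀ = C_s − DO₀ = 8.38 − 5.932 = 2.448 mg/L.
t_c = (1/0.9510) ln[(1.14/0.189)(1 − 2.448×0.9510/(0.189×15.74))] = 1.052 × ln(1.313) = 0.2861 d.
D_c = (0.189/1.14) × 15.74 × e^(−0.189×0.2861) = 0.1658 × 15.74 × 0.9474 = 2.473 mg/L.
Minimum DO = 8.38 − 2.473 = 5.907 mg/L.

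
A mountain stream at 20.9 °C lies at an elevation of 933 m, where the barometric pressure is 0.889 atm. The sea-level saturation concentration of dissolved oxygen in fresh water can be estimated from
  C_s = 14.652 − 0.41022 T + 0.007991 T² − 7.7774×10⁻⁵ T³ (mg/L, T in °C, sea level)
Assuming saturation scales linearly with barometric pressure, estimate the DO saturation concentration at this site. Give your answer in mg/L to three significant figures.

At sea level: C_s = 14.652 − 0.41022×20.9 + 0.007991×20.9² − 7.7774×10⁻⁵×20.9³ = 8.859 mg/L.
Pressure correction: C_s' = 8.859 × 0.889 = 7.876 mg/L.

C_s ≈ 7.88 mg/L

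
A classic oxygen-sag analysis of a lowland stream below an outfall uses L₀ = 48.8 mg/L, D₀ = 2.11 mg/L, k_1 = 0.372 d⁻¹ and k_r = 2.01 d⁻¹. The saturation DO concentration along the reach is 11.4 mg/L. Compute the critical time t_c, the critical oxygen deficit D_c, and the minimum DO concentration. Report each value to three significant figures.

t_c ≈ 0.901 d; D_c ≈ 6.46 mg/L; min DO ≈ 4.94 mg/L

t_c = [1/(k_r−k_1)] ln[(k_r/k_1)(1 − D₀(k_r−k_1)/(k_1 L₀))]
= [1/(2.01−0.372)] ln[(2.01/0.372)(1 − 2.11×1.638/(0.372×48.8))]
= (1/1.638) ln[5.403 × 0.8096] = 0.6105 × ln(4.375) = 0.6105 × 1.476 = 0.9010 d.
L(t_c) = L₀ e^(−k_1 t_c) = 48.8 × 0.7152 = 34.90 mg/L, and at the critical point k_r D_c = k_1 L, so D_c = (0.372/2.01) × 34.90 = 6.460 mg/L.
Minimum DO = C_s − D_c = 11.4 − 6.460 = 4.940 mg/L.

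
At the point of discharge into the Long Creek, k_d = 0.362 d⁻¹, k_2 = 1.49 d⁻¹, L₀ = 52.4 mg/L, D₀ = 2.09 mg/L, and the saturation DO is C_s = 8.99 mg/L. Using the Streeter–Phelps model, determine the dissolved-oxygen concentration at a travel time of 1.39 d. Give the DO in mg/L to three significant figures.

k_d L₀/(k_2−k_d) = 0.362×52.4/(1.49−0.362) = 18.97/1.128 = 16.82 mg/L.
e^(−k_d t) = e^(−0.362×1.390) = 0.6046; e^(−k_2 t) = e^(−1.49×1.390) = 0.1260.
D = 16.82 × (0.6046 − 0.1260) + 2.09 × 0.1260 = 8.048 + 0.2634 = 8.311 mg/L.
DO = C_s − D = 8.99 − 8.311 = 0.6790 mg/L.

DO ≈ 0.679 mg/L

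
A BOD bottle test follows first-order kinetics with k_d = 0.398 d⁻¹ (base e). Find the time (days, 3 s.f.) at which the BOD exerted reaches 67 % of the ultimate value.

y/L₀ = 1 − e^(−k_d t) = 0.67 ⇒ e^(−k_d t) = 0.330
t = −ln(0.330) / 0.398 = 1.109 / 0.398 = 2.786 d.

t ≈ 2.79 d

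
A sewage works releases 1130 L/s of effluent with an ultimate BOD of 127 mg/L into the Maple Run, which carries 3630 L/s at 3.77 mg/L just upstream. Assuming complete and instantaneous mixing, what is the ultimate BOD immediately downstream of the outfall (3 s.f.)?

Flow-weighted mixing: C = (Q_r C_r + Q_w C_w)/(Q_r + Q_w)
= (3630×3.77 + 1130×127)/(3630 + 1130) = 157200/4760 = 33.02 mg/L.

33.0 mg/L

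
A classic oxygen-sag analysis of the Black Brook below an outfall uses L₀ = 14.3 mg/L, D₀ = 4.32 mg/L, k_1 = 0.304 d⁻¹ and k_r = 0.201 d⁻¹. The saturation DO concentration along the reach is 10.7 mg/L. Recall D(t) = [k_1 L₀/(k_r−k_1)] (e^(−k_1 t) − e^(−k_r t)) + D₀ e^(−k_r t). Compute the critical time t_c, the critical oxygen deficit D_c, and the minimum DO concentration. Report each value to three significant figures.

t_c ≈ 3.07 d; D_c ≈ 8.50 mg/L; min DO ≈ 2.20 mg/L

t_c = [1/(k_r−k_1)] ln[(k_r/k_1)(1 − D₀(k_r−k_1)/(k_1 L₀))]
= [1/(0.201−0.304)] ln[(0.201/0.304)(1 − 4.32×-0.1030/(0.304×14.3))]
= (1/-0.1030) ln[0.6612 × 1.102] = -9.709 × ln(0.7289) = -9.709 × -0.3163 = 3.071 d.
L(t_c) = L₀ e^(−k_1 t_c) = 14.3 × 0.3932 = 5.623 mg/L, and at the critical point k_r D_c = k_1 L, so D_c = (0.304/0.201) × 5.623 = 8.504 mg/L.
Minimum DO = C_s − D_c = 10.7 − 8.504 = 2.196 mg/L.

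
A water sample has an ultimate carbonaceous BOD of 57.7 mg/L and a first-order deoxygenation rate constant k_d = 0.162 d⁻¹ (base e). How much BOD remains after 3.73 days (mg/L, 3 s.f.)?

L_t = L₀ e^(−k_d t) = 57.7 × e^(−0.162×3.73) = 57.7 × 0.5465 = 31.53 mg/L.

L ≈ 31.5 mg/L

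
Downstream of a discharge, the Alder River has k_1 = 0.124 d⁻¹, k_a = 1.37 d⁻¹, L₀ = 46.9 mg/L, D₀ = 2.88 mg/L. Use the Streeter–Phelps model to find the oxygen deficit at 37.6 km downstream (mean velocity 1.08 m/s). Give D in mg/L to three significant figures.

D ≈ 3.41 mg/L

Travel time t = x/v = 37.6 km / (1.08 m/s) = 37600 m / 1.08 m/s = 34810 s = 0.4029 d.
k_1 L₀/(k_a−k_1) = 0.124×46.9/(1.37−0.124) = 5.816/1.246 = 4.667 mg/L.
e^(−k_1 t) = e^(−0.124×0.4029) = 0.9513; e^(−k_a t) = e^(−1.37×0.4029) = 0.5758.
D = 4.667 × (0.9513 − 0.5758) + 2.88 × 0.5758 = 1.753 + 1.658 = 3.411 mg/L.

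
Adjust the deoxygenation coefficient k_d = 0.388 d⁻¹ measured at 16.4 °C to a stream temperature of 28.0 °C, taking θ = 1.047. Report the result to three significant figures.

k_d ≈ 0.661 d⁻¹

k_d(T₂) = k_d(T₁) · θ^(T₂−T₁) = 0.388 × 1.047^(28.0−16.4)
= 0.388 × 1.047^11.6 = 0.388 × 1.704 = 0.6610 d⁻¹.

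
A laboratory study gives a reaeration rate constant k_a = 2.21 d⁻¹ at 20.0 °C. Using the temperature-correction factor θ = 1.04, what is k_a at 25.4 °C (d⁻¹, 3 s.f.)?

k_a(T₂) = k_a(T₁) · θ^(T₂−T₁) = 2.21 × 1.04^(25.4−20.0)
= 2.21 × 1.04^5.40 = 2.21 × 1.236 = 2.731 d⁻¹.

k_a ≈ 2.73 d⁻¹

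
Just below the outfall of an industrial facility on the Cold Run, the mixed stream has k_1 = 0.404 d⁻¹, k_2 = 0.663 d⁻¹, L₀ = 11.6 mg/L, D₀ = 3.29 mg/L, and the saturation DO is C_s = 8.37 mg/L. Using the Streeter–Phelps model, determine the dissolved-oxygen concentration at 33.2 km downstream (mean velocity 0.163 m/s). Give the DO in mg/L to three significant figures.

DO ≈ 4.49 mg/L

Travel time t = x/v = 33.2 km / (0.163 m/s) = 33200 m / 0.163 m/s = 203700 s = 2.357 d.
k_1 L₀/(k_2−k_1) = 0.404×11.6/(0.663−0.404) = 4.686/0.2590 = 18.09 mg/L.
e^(−k_1 t) = e^(−0.404×2.357) = 0.3858; e^(−k_2 t) = e^(−0.663×2.357) = 0.2095.
D = 18.09 × (0.3858 − 0.2095) + 3.29 × 0.2095 = 3.190 + 0.6893 = 3.879 mg/L.
DO = C_s − D = 8.37 − 3.879 = 4.491 mg/L.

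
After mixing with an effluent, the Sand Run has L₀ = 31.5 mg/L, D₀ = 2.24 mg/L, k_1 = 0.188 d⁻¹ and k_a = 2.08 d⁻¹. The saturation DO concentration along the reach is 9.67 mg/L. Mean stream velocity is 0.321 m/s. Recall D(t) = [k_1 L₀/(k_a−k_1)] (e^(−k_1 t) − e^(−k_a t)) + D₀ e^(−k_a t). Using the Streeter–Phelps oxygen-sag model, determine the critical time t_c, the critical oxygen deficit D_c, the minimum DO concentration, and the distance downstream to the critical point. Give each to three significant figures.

At the critical point dD/dt = 0, so k_1 L₀ e^(−k_1 t) = k_a D. Substituting D(t) from the Streeter–Phelps equation and solving for t gives
t_c = ln[(k_a/k_1)(1 − D₀(k_a−k_1)/(k_1 L₀))] / (k_a−k_1).
Here k_a−k_1 = 1.892 d⁻¹ and 1 − D₀(k_a−k_1)/(k_1 L₀) = 1 − 2.24×1.892/(0.188×31.5) = 0.2843, so
t_c = ln(11.06 × 0.2843) / 1.892 = 1.146 / 1.892 = 0.6058 d.
L(t_c) = L₀ e^(−k_1 t_c) = 31.5 × 0.8924 = 28.11 mg/L, and at the critical point k_a D_c = k_1 L, so D_c = (0.188/2.08) × 28.11 = 2.541 mg/L.
Minimum DO = C_s − D_c = 9.67 − 2.541 = 7.129 mg/L.
x_c = v t_c = 0.321 m/s × 0.6058 d × 86400 s/d = 16800 m ≈ 16.8 km.

t_c ≈ 0.606 d; D_c ≈ 2.54 mg/L; min DO ≈ 7.13 mg/L; x_c ≈ 16.8 km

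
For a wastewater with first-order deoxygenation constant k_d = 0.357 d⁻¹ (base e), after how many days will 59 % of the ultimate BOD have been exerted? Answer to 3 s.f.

y/L₀ = 1 − e^(−k_d t) = 0.59 ⇒ e^(−k_d t) = 0.410
t = −ln(0.410) / 0.357 = 0.8916 / 0.357 = 2.497 d.

t ≈ 2.50 d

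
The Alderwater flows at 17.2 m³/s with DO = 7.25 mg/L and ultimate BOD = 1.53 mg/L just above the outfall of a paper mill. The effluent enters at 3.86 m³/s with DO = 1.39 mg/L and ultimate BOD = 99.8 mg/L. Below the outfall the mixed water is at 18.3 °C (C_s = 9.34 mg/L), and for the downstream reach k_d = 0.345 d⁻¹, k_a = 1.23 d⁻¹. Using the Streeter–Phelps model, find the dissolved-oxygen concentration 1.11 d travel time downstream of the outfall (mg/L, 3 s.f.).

Mixed DO = (17.2×7.25 + 3.86×1.39)/(17.2+3.86) = 130.1/21.06 = 6.176 mg/L.
Mixed L₀ = (17.2×1.53 + 3.86×99.8)/(21.06) = 411.5/21.06 = 19.54 mg/L.
Initial deficit D₀ = C_s − DO₀ = 9.34 − 6.176 = 3.164 mg/L.
D(1.11) = [0.345×19.54/(1.23−0.345)](e^(−0.345×1.11) − e^(−1.23×1.11)) + 3.164 e^(−1.23×1.11)
= 7.618 × (0.6818 − 0.2553) + 3.164 × 0.2553 = 4.057 mg/L.
DO = 9.34 − 4.057 = 5.283 mg/L.

DO ≈ 5.28 mg/L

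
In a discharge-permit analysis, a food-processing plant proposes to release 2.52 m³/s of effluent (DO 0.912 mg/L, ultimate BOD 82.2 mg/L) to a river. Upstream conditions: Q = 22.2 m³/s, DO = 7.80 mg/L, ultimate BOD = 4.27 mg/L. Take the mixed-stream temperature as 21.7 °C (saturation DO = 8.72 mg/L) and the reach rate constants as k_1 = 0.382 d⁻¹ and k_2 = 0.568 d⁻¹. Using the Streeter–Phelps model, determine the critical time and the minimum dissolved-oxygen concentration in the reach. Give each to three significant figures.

t_c ≈ 1.77 d; minimum DO ≈ 4.55 mg/L

Mixed DO = (22.2×7.80 + 2.52×0.912)/(22.2+2.52) = 175.5/24.72 = 7.098 mg/L.
Mixed L₀ = (22.2×4.27 + 2.52×82.2)/(24.72) = 301.9/24.72 = 12.21 mg/L.
Initial deficit D₀ = C_s − DO₀ = 8.72 − 7.098 = 1.622 mg/L.
t_c = (1/0.1860) ln[(0.568/0.382)(1 − 1.622×0.1860/(0.382×12.21))] = 5.376 × ln(1.391) = 1.773 d.
D_c = (0.382/0.568) × 12.21 × e^(−0.382×1.773) = 0.6725 × 12.21 × 0.5079 = 4.172 mg/L.
Minimum DO = 8.72 − 4.172 = 4.548 mg/L.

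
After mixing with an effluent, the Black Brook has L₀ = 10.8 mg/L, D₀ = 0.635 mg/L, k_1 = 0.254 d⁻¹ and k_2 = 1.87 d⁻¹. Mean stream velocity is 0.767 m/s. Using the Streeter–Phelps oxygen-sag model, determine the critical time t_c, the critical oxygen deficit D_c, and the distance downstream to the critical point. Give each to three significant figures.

With k_2/k_1 = 7.362 and 1 − D₀(k_2−k_1)/(k_1 L₀) = 0.6259,
t_c = ln(7.362 × 0.6259) / (1.87 − 0.254) = ln(4.608) / 1.616 = 1.528/1.616 = 0.9454 d.
D_c = (k_1/k_2) L₀ e^(−k_1 t_c) = (0.254/1.87) × 10.8 × e^(−0.254×0.9454) = 0.1358 × 10.8 × 0.7865 = 1.154 mg/L.
x_c = v t_c = 0.767 m/s × 0.9454 d × 86400 s/d = 62650 m ≈ 62.7 km.

t_c ≈ 0.945 d; D_c ≈ 1.15 mg/L; x_c ≈ 62.7 km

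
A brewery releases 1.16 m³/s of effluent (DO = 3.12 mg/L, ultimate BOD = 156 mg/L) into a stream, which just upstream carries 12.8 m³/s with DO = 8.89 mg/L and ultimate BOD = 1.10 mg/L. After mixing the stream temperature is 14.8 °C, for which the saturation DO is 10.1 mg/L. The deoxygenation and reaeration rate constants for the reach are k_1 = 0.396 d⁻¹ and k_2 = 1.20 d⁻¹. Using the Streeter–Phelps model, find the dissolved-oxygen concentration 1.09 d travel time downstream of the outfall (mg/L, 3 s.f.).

Mixed DO = (12.8×8.89 + 1.16×3.12)/(12.8+1.16) = 117.4/13.96 = 8.411 mg/L.
Mixed L₀ = (12.8×1.10 + 1.16×156)/(13.96) = 195.0/13.96 = 13.97 mg/L.
Initial deficit D₀ = C_s − DO₀ = 10.1 − 8.411 = 1.689 mg/L.
D(1.09) = [0.396×13.97/(1.20−0.396)](e^(−0.396×1.09) − e^(−1.20×1.09)) + 1.689 e^(−1.20×1.09)
= 6.881 × (0.6494 − 0.2704) + 1.689 × 0.2704 = 3.065 mg/L.
DO = 10.1 − 3.065 = 7.035 mg/L.

DO ≈ 7.03 mg/L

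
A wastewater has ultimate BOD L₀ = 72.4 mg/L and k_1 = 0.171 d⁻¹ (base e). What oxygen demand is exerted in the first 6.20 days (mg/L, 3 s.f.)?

y ≈ 47.3 mg/L

y_t = L₀(1 − e^(−k_1 t)) = 72.4 × (1 − e^(−0.171×6.20))
= 72.4 × (1 − 0.3464) = 72.4 × 0.6536 = 47.32 mg/L.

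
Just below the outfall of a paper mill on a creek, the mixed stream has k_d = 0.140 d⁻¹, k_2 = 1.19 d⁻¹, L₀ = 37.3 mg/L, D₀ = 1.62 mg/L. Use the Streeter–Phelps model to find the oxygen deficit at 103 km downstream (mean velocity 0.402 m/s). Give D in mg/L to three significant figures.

D ≈ 3.19 mg/L

Travel time t = x/v = 103 km / (0.402 m/s) = 103000 m / 0.402 m/s = 256200 s = 2.965 d.
k_d L₀/(k_2−k_d) = 0.140×37.3/(1.19−0.140) = 5.222/1.050 = 4.973 mg/L.
e^(−k_d t) = e^(−0.140×2.965) = 0.6602; e^(−k_2 t) = e^(−1.19×2.965) = 0.02934.
D = 4.973 × (0.6602 − 0.02934) + 1.62 × 0.02934 = 3.138 + 0.04752 = 3.185 mg/L.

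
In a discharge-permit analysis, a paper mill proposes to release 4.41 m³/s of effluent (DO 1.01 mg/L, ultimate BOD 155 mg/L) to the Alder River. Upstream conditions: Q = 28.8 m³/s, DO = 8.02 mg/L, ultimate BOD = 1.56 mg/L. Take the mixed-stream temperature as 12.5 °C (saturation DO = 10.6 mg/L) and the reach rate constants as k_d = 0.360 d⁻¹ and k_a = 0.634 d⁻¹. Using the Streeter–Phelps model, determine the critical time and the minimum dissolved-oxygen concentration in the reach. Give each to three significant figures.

Mixed DO = (28.8×8.02 + 4.41×1.01)/(28.8+4.41) = 235.4/33.21 = 7.089 mg/L.
Mixed L₀ = (28.8×1.56 + 4.41×155)/(33.21) = 728.5/33.21 = 21.94 mg/L.
Initial deficit D₀ = C_s − DO₀ = 10.6 − 7.089 = 3.511 mg/L.
t_c = (1/0.2740) ln[(0.634/0.360)(1 − 3.511×0.2740/(0.360×21.94))] = 3.650 × ln(1.547) = 1.591 d.
D_c = (0.360/0.634) × 21.94 × e^(−0.360×1.591) = 0.5678 × 21.94 × 0.5639 = 7.023 mg/L.
Minimum DO = 10.6 − 7.023 = 3.577 mg/L.

t_c ≈ 1.59 d; minimum DO ≈ 3.58 mg/L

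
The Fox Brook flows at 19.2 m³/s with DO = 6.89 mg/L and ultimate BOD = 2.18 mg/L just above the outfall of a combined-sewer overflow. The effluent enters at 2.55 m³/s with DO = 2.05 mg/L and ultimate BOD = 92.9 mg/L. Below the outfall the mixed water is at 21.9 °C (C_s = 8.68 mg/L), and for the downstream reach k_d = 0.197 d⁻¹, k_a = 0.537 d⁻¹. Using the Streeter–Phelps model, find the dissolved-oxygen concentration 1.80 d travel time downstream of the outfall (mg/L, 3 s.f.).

DO ≈ 5.40 mg/L

Mixed DO = (19.2×6.89 + 2.55×2.05)/(19.2+2.55) = 137.5/21.75 = 6.323 mg/L.
Mixed L₀ = (19.2×2.18 + 2.55×92.9)/(21.75) = 278.8/21.75 = 12.82 mg/L.
Initial deficit D₀ = C_s − DO₀ = 8.68 − 6.323 = 2.357 mg/L.
D(1.80) = [0.197×12.82/(0.537−0.197)](e^(−0.197×1.80) − e^(−0.537×1.80)) + 2.357 e^(−0.537×1.80)
= 7.426 × (0.7015 − 0.3804) + 2.357 × 0.3804 = 3.281 mg/L.
DO = 8.68 − 3.281 = 5.399 mg/L.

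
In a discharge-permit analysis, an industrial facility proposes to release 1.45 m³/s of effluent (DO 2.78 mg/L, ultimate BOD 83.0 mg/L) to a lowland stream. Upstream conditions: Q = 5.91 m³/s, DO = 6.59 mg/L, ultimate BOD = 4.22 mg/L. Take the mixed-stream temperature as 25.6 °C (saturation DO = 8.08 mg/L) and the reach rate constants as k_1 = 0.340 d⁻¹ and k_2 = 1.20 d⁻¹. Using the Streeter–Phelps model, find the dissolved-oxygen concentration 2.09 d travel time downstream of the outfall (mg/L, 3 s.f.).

Mixed DO = (5.91×6.59 + 1.45×2.78)/(5.91+1.45) = 42.98/7.360 = 5.839 mg/L.
Mixed L₀ = (5.91×4.22 + 1.45×83.0)/(7.360) = 145.3/7.360 = 19.74 mg/L.
Initial deficit D₀ = C_s − DO₀ = 8.08 − 5.839 = 2.241 mg/L.
D(2.09) = [0.340×19.74/(1.20−0.340)](e^(−0.340×2.09) − e^(−1.20×2.09)) + 2.241 e^(−1.20×2.09)
= 7.804 × (0.4913 − 0.08143) + 2.241 × 0.08143 = 3.382 mg/L.
DO = 8.08 − 3.382 = 4.698 mg/L.

DO ≈ 4.70 mg/L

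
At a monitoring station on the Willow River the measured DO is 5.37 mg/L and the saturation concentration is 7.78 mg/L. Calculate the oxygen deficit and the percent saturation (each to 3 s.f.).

D ≈ 2.41 mg/L; 69.0 % saturation

D = C_s − C = 7.78 − 5.37 = 2.41 mg/L.
% saturation = 5.37/7.78 × 100 = 69.0 %.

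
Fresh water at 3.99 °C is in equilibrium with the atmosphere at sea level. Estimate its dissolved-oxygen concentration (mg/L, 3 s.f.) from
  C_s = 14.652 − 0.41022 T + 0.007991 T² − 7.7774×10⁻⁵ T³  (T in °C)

C_s = 14.652 − 0.41022×3.99 + 0.007991×3.99² − 7.7774×10⁻⁵×3.99³ = 13.14 mg/L.

C_s ≈ 13.1 mg/L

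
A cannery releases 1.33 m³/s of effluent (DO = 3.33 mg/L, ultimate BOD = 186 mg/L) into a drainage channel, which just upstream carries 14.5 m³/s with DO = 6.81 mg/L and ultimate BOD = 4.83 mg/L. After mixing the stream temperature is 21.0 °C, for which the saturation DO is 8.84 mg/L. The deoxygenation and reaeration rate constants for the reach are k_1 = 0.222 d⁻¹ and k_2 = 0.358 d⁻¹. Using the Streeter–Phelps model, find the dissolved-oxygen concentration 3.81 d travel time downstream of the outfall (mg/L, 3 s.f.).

Mixed DO = (14.5×6.81 + 1.33×3.33)/(14.5+1.33) = 103.2/15.83 = 6.518 mg/L.
Mixed L₀ = (14.5×4.83 + 1.33×186)/(15.83) = 317.4/15.83 = 20.05 mg/L.
Initial deficit D₀ = C_s − DO₀ = 8.84 − 6.518 = 2.322 mg/L.
D(3.81) = [0.222×20.05/(0.358−0.222)](e^(−0.222×3.81) − e^(−0.358×3.81)) + 2.322 e^(−0.358×3.81)
= 32.73 × (0.4292 − 0.2556) + 2.322 × 0.2556 = 6.275 mg/L.
DO = 8.84 − 6.275 = 2.565 mg/L.

DO ≈ 2.57 mg/L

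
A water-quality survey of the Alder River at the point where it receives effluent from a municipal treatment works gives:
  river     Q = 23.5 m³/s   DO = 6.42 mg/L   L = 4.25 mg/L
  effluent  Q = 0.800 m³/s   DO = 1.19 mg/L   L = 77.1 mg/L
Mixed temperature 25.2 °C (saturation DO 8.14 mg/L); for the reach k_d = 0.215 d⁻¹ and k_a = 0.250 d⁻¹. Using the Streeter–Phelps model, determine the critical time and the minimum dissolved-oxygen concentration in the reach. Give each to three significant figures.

t_c ≈ 2.95 d; minimum DO ≈ 5.11 mg/L

Mixed DO = (23.5×6.42 + 0.800×1.19)/(23.5+0.800) = 151.8/24.30 = 6.248 mg/L.
Mixed L₀ = (23.5×4.25 + 0.800×77.1)/(24.30) = 161.6/24.30 = 6.648 mg/L.
Initial deficit D₀ = C_s − DO₀ = 8.14 − 6.248 = 1.892 mg/L.
t_c = (1/0.03500) ln[(0.250/0.215)(1 − 1.892×0.03500/(0.215×6.648))] = 28.57 × ln(1.109) = 2.954 d.
D_c = (0.215/0.250) × 6.648 × e^(−0.215×2.954) = 0.8600 × 6.648 × 0.5299 = 3.030 mg/L.
Minimum DO = 8.14 − 3.030 = 5.110 mg/L.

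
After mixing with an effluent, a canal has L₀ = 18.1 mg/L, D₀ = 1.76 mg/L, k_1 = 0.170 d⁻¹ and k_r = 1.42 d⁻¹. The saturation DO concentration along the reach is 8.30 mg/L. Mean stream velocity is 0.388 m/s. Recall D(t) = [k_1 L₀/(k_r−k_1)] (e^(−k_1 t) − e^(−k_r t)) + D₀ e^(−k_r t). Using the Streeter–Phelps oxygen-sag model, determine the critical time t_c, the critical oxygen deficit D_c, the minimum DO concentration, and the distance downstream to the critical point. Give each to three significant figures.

t_c ≈ 0.694 d; D_c ≈ 1.93 mg/L; min DO ≈ 6.37 mg/L; x_c ≈ 23.3 km

At the critical point dD/dt = 0, so k_1 L₀ e^(−k_1 t) = k_r D. Substituting D(t) from the Streeter–Phelps equation and solving for t gives
t_c = ln[(k_r/k_1)(1 − D₀(k_r−k_1)/(k_1 L₀))] / (k_r−k_1).
Here k_r−k_1 = 1.250 d⁻¹ and 1 − D₀(k_r−k_1)/(k_1 L₀) = 1 − 1.76×1.250/(0.170×18.1) = 0.2850, so
t_c = ln(8.353 × 0.2850) / 1.250 = 0.8674 / 1.250 = 0.6939 d.
L(t_c) = L₀ e^(−k_1 t_c) = 18.1 × 0.8887 = 16.09 mg/L, and at the critical point k_r D_c = k_1 L, so D_c = (0.170/1.42) × 16.09 = 1.926 mg/L.
Minimum DO = C_s − D_c = 8.30 − 1.926 = 6.374 mg/L.
x_c = v t_c = 0.388 m/s × 0.6939 d × 86400 s/d = 23260 m ≈ 23.3 km.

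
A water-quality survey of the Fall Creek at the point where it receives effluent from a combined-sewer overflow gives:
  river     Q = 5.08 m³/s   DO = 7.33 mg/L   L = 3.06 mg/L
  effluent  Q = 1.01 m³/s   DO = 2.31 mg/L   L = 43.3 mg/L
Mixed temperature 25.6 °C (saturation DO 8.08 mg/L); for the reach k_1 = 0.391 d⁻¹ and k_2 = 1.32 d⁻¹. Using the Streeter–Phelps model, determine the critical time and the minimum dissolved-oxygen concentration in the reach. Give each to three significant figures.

t_c ≈ 0.784 d; minimum DO ≈ 5.96 mg/L

Mixed DO = (5.08×7.33 + 1.01×2.31)/(5.08+1.01) = 39.57/6.090 = 6.497 mg/L.
Mixed L₀ = (5.08×3.06 + 1.01×43.3)/(6.090) = 59.28/6.090 = 9.734 mg/L.
Initial deficit D₀ = C_s − DO₀ = 8.08 − 6.497 = 1.583 mg/L.
t_c = (1/0.9290) ln[(1.32/0.391)(1 − 1.583×0.9290/(0.391×9.734))] = 1.076 × ln(2.072) = 0.7841 d.
D_c = (0.391/1.32) × 9.734 × e^(−0.391×0.7841) = 0.2962 × 9.734 × 0.7360 = 2.122 mg/L.
Minimum DO = 8.08 − 2.122 = 5.958 mg/L.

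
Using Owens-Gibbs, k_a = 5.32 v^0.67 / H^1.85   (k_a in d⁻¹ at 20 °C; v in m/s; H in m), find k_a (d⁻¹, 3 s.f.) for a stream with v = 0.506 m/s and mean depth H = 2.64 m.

k_a ≈ 0.559 d⁻¹

k_a = 5.32 × 0.506^0.67 / 2.64^1.85 = 5.32 × 0.6335 / 6.025 = 0.5594 d⁻¹.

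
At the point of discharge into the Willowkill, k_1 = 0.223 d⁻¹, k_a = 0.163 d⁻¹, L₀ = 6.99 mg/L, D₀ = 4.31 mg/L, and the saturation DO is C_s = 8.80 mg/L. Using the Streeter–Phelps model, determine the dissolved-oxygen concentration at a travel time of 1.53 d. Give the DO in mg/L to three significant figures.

DO ≈ 3.67 mg/L

k_1 L₀/(k_a−k_1) = 0.223×6.99/(0.163−0.223) = 1.559/-0.06000 = -25.98 mg/L.
e^(−k_1 t) = e^(−0.223×1.530) = 0.7109; e^(−k_a t) = e^(−0.163×1.530) = 0.7793.
D = -25.98 × (0.7109 − 0.7793) + 4.31 × 0.7793 = 1.776 + 3.359 = 5.134 mg/L.
DO = C_s − D = 8.80 − 5.134 = 3.666 mg/L.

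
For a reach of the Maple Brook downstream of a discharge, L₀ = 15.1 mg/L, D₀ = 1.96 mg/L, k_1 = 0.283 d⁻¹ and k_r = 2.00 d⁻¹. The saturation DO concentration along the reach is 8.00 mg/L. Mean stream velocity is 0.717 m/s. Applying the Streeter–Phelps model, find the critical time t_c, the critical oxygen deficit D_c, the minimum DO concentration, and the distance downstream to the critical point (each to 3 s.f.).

t_c ≈ 0.237 d; D_c ≈ 2.00 mg/L; min DO ≈ 6.00 mg/L; x_c ≈ 14.7 km

t_c = [1/(k_r−k_1)] ln[(k_r/k_1)(1 − D₀(k_r−k_1)/(k_1 L₀))]
= [1/(2.00−0.283)] ln[(2.00/0.283)(1 − 1.96×1.717/(0.283×15.1))]
= (1/1.717) ln[7.067 × 0.2125] = 0.5824 × ln(1.502) = 0.5824 × 0.4065 = 0.2368 d.
L(t_c) = L₀ e^(−k_1 t_c) = 15.1 × 0.9352 = 14.12 mg/L, and at the critical point k_r D_c = k_1 L, so D_c = (0.283/2.00) × 14.12 = 1.998 mg/L.
Minimum DO = C_s − D_c = 8.00 − 1.998 = 6.002 mg/L.
x_c = v t_c = 0.717 m/s × 0.2368 d × 86400 s/d = 14670 m ≈ 14.7 km.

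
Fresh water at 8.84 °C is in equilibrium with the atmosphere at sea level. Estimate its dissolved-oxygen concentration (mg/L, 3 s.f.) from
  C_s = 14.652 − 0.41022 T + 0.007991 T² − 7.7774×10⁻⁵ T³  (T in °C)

C_s = 14.652 − 0.41022×8.84 + 0.007991×8.84² − 7.7774×10⁻⁵×8.84³ = 11.60 mg/L.

C_s ≈ 11.6 mg/L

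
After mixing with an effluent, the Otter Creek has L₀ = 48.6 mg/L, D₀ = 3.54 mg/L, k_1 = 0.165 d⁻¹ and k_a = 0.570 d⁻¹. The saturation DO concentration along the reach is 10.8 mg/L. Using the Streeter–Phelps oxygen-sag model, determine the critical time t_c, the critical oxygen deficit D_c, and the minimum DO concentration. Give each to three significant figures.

t_c ≈ 2.57 d; D_c ≈ 9.20 mg/L; min DO ≈ 1.60 mg/L

At the critical point dD/dt = 0, so k_1 L₀ e^(−k_1 t) = k_a D. Substituting D(t) from the Streeter–Phelps equation and solving for t gives
t_c = ln[(k_a/k_1)(1 − D₀(k_a−k_1)/(k_1 L₀))] / (k_a−k_1).
Here k_a−k_1 = 0.4050 d⁻¹ and 1 − D₀(k_a−k_1)/(k_1 L₀) = 1 − 3.54×0.4050/(0.165×48.6) = 0.8212, so
t_c = ln(3.455 × 0.8212) / 0.4050 = 1.043 / 0.4050 = 2.575 d.
D_c = (k_1/k_a) L₀ e^(−k_1 t_c) = (0.165/0.570) × 48.6 × e^(−0.165×2.575) = 0.2895 × 48.6 × 0.6539 = 9.199 mg/L.
Minimum DO = C_s − D_c = 10.8 − 9.199 = 1.601 mg/L.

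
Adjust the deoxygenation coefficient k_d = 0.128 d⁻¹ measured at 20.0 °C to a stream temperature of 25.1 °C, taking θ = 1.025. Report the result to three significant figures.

k_d ≈ 0.145 d⁻¹

k_d(T₂) = k_d(T₁) · θ^(T₂−T₁) = 0.128 × 1.025^(25.1−20.0)
= 0.128 × 1.025^5.10 = 0.128 × 1.134 = 0.1452 d⁻¹.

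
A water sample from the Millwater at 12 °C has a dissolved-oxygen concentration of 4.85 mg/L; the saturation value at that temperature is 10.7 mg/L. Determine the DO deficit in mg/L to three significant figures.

D ≈ 5.85 mg/L

D = C_s − C = 10.7 − 4.85 = 5.85 mg/L.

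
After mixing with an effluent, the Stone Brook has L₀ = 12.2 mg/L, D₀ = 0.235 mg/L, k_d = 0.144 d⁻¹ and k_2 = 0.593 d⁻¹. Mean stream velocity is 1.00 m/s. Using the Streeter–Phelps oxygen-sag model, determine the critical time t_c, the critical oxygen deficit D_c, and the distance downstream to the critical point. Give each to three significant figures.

t_c = [1/(k_2−k_d)] ln[(k_2/k_d)(1 − D₀(k_2−k_d)/(k_d L₀))]
= [1/(0.593−0.144)] ln[(0.593/0.144)(1 − 0.235×0.4490/(0.144×12.2))]
= (1/0.4490) ln[4.118 × 0.9399] = 2.227 × ln(3.871) = 2.227 × 1.353 = 3.014 d.
L(t_c) = L₀ e^(−k_d t_c) = 12.2 × 0.6479 = 7.904 mg/L, and at the critical point k_2 D_c = k_d L, so D_c = (0.144/0.593) × 7.904 = 1.919 mg/L.
x_c = v t_c = 1.00 m/s × 3.014 d × 86400 s/d = 260400 m ≈ 260 km.

t_c ≈ 3.01 d; D_c ≈ 1.92 mg/L; x_c ≈ 260 km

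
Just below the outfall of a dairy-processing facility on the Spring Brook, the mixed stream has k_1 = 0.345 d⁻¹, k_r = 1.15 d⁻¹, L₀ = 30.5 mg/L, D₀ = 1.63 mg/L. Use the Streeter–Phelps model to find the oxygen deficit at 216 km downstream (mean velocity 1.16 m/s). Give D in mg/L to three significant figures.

D ≈ 5.25 mg/L

Travel time t = x/v = 216 km / (1.16 m/s) = 216000 m / 1.16 m/s = 186200 s = 2.155 d.
k_1 L₀/(k_r−k_1) = 0.345×30.5/(1.15−0.345) = 10.52/0.8050 = 13.07 mg/L.
e^(−k_1 t) = e^(−0.345×2.155) = 0.4754; e^(−k_r t) = e^(−1.15×2.155) = 0.08387.
D = 13.07 × (0.4754 − 0.08387) + 1.63 × 0.08387 = 5.118 + 0.1367 = 5.255 mg/L.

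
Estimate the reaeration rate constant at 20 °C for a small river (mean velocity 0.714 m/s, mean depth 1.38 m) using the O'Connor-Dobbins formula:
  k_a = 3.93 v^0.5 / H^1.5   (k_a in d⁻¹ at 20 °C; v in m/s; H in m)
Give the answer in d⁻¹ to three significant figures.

k_a ≈ 2.05 d⁻¹

k_a = 3.93 × 0.714^0.5 / 1.38^1.5 = 3.93 × 0.8450 / 1.621 = 2.048 d⁻¹.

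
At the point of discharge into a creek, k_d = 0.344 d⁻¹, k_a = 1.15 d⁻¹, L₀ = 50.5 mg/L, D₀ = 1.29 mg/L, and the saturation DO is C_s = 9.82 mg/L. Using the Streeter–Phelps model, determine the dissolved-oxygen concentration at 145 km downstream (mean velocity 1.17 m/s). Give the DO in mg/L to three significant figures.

DO ≈ 0.554 mg/L

Travel time t = x/v = 145 km / (1.17 m/s) = 145000 m / 1.17 m/s = 123900 s = 1.434 d.
k_d L₀/(k_a−k_d) = 0.344×50.5/(1.15−0.344) = 17.37/0.8060 = 21.55 mg/L.
e^(−k_d t) = e^(−0.344×1.434) = 0.6105; e^(−k_a t) = e^(−1.15×1.434) = 0.1921.
D = 21.55 × (0.6105 − 0.1921) + 1.29 × 0.1921 = 9.018 + 0.2479 = 9.266 mg/L.
DO = C_s − D = 9.82 − 9.266 = 0.5544 mg/L.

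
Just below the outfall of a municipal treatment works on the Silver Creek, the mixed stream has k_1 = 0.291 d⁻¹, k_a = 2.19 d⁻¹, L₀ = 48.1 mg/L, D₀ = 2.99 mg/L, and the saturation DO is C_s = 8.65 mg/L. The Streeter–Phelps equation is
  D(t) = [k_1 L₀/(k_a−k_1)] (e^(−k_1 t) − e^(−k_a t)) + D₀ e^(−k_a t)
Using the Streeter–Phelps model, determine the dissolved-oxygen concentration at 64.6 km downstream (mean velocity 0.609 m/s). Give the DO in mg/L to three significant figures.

DO ≈ 3.79 mg/L

Travel time t = x/v = 64.6 km / (0.609 m/s) = 64600 m / 0.609 m/s = 106100 s = 1.228 d.
k_1 L₀/(k_a−k_1) = 0.291×48.1/(2.19−0.291) = 14.00/1.899 = 7.371 mg/L.
e^(−k_1 t) = e^(−0.291×1.228) = 0.6996; e^(−k_a t) = e^(−2.19×1.228) = 0.06797.
D = 7.371 × (0.6996 − 0.06797) + 2.99 × 0.06797 = 4.656 + 0.2032 = 4.859 mg/L.
DO = C_s − D = 8.65 − 4.859 = 3.791 mg/L.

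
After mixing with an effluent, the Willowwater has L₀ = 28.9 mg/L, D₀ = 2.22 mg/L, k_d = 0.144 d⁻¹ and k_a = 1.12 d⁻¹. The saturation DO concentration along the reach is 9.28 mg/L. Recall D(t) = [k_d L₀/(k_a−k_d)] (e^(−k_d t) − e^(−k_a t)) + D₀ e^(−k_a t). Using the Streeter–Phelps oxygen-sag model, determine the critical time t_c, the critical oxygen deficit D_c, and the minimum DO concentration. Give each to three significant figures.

t_c ≈ 1.35 d; D_c ≈ 3.06 mg/L; min DO ≈ 6.22 mg/L

t_c = [1/(k_a−k_d)] ln[(k_a/k_d)(1 − D₀(k_a−k_d)/(k_d L₀))]
= [1/(1.12−0.144)] ln[(1.12/0.144)(1 − 2.22×0.9760/(0.144×28.9))]
= (1/0.9760) ln[7.778 × 0.4794] = 1.025 × ln(3.728) = 1.025 × 1.316 = 1.348 d.
D_c = (k_d/k_a) L₀ e^(−k_d t_c) = (0.144/1.12) × 28.9 × e^(−0.144×1.348) = 0.1286 × 28.9 × 0.8235 = 3.060 mg/L.
Minimum DO = C_s − D_c = 9.28 − 3.060 = 6.220 mg/L.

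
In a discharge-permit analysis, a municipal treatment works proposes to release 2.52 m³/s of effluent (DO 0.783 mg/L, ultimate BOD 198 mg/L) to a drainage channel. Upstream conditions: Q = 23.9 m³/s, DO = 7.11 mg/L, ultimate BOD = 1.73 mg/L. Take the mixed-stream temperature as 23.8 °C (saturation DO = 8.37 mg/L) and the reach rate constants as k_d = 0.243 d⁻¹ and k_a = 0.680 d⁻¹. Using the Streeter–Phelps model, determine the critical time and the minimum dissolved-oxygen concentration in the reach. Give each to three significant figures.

Mixed DO = (23.9×7.11 + 2.52×0.783)/(23.9+2.52) = 171.9/26.42 = 6.507 mg/L.
Mixed L₀ = (23.9×1.73 + 2.52×198)/(26.42) = 540.3/26.42 = 20.45 mg/L.
Initial deficit D₀ = C_s − DO₀ = 8.37 − 6.507 = 1.863 mg/L.
t_c = (1/0.4370) ln[(0.680/0.243)(1 − 1.863×0.4370/(0.243×20.45))] = 2.288 × ln(2.340) = 1.945 d.
D_c = (0.243/0.680) × 20.45 × e^(−0.243×1.945) = 0.3574 × 20.45 × 0.6233 = 4.555 mg/L.
Minimum DO = 8.37 − 4.555 = 3.815 mg/L.

t_c ≈ 1.95 d; minimum DO ≈ 3.81 mg/L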